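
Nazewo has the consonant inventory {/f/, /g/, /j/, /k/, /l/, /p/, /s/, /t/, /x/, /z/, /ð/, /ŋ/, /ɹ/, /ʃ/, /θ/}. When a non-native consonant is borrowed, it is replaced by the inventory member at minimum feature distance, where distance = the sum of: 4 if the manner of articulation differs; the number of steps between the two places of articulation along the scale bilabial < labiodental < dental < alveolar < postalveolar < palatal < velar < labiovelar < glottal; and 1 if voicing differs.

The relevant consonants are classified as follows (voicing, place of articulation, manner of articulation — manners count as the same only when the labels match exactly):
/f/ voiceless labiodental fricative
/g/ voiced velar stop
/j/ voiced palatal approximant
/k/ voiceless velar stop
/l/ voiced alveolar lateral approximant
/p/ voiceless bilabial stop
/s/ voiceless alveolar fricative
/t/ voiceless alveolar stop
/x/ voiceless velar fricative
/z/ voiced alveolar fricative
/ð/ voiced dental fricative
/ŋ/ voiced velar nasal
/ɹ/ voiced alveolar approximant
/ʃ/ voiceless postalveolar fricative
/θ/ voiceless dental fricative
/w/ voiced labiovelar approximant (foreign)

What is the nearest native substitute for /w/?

/j/ is closest: same manner (approximant), place distance 2 (labiovelar→palatal), same voicing; total 2. Next closest is /ɹ/ at distance 4.

j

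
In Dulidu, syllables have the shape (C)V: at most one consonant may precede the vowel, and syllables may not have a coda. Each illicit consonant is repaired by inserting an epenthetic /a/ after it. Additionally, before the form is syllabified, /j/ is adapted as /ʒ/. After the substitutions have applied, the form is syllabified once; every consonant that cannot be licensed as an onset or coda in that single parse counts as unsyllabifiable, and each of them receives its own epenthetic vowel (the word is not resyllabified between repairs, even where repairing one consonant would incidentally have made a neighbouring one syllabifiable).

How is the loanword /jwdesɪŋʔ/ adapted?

Substitution: /j/ → /ʒ/, giving /ʒwdesɪŋʔ/.
Syllabifying with onset maximization leaves /ʒ/, /w/, /ŋ/, /ʔ/ stranded (no codas are permitted; onsets are limited to one consonant).
Inserting the epenthetic vowel yields /ʒ/ → /ʒa/, /w/ → /wa/, /ŋ/ → /ŋa/, /ʔ/ → /ʔa/.

ʒawadesɪŋaʔa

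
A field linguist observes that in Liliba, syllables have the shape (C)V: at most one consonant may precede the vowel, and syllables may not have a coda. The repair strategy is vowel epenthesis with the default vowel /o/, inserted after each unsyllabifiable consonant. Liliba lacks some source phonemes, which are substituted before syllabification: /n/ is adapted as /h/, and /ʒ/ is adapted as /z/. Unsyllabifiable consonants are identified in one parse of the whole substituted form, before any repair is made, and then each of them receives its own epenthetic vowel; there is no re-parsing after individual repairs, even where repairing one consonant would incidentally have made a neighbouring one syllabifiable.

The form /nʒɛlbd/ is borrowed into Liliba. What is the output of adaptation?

Substitution: /n/ → /h/, /ʒ/ → /z/, giving /hzɛlbd/.
The consonants /h/, /l/, /b/, /d/ cannot be parsed into a legal (C)V syllable (no codas are permitted; onsets are limited to one consonant).
Epenthesis after each stranded consonant: /h/ → /ho/, /l/ → /lo/, /b/ → /bo/, /d/ → /do/.

hozɛlobodo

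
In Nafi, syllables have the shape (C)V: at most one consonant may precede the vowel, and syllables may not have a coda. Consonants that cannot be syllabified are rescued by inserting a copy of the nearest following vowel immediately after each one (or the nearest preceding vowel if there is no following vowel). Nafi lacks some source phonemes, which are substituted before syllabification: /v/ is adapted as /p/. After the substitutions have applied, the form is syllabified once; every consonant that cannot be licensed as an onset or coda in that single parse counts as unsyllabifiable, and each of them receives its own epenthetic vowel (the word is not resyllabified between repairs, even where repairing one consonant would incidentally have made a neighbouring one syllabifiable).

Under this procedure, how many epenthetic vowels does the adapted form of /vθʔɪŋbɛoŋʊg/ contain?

After substitution the input is /pθʔɪŋbɛoŋʊg/.
The unsyllabifiable consonants are /p/, /θ/, /ŋ/, /g/; each receives one epenthetic vowel.

4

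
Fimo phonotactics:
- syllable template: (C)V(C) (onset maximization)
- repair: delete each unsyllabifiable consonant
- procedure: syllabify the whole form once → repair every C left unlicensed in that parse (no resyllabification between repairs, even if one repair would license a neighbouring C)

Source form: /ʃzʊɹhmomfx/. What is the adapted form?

zʊɹmom

The consonants /ʃ/, /h/, /f/, /x/ cannot be parsed into a legal (C)V(C) syllable (at most one coda consonant is licensed; onsets are limited to one consonant).
Each unlicensed consonant is deleted: /ʃ/, /h/, /f/, /x/.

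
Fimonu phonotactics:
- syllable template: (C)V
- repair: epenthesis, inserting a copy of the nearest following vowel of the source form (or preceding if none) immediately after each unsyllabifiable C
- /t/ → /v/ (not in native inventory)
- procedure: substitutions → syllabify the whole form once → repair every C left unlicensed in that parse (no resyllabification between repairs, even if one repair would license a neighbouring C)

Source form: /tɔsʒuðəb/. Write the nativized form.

Substitution: /t/ → /v/, giving /vɔsʒuðəb/.
Syllabifying with onset maximization leaves /s/, /b/ stranded (no codas are permitted; onsets are limited to one consonant).
Each unlicensed consonant becomes the onset of a new syllable: /s/ → /su/, /b/ → /bə/.

vɔsuʒuðəbə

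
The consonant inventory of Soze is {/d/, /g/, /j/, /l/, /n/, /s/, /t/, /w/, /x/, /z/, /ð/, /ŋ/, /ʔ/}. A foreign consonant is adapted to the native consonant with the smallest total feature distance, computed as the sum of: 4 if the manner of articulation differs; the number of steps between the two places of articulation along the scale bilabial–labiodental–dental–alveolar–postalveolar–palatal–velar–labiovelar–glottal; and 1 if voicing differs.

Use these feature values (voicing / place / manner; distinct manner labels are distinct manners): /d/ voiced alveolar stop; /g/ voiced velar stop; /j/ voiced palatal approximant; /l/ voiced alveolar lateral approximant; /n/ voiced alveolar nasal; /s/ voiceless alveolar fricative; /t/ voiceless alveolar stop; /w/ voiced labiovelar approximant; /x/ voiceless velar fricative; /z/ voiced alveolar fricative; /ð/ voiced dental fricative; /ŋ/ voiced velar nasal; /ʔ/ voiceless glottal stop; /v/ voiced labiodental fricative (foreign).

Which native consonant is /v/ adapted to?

ð

/ð/ is closest: same manner (fricative), place distance 1 (labiodental→dental), same voicing; total 1. Next closest is /z/ at distance 2.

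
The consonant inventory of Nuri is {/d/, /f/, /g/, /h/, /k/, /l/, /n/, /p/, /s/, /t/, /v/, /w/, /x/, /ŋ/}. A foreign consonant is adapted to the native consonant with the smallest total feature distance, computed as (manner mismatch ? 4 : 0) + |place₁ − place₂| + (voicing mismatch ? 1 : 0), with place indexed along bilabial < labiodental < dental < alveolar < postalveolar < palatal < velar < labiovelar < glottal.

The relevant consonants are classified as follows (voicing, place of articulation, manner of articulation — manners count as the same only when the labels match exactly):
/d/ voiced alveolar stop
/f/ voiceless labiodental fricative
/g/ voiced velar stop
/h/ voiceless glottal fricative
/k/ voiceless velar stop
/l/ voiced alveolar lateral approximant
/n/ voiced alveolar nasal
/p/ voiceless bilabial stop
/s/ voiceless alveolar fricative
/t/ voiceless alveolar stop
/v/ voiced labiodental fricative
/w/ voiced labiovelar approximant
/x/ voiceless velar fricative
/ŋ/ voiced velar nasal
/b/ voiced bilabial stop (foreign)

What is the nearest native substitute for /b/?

p

/p/ is closest: same manner (stop), place distance 0 (bilabial→bilabial), voicing differs (+1); total 1. Next closest is /d/ at distance 3.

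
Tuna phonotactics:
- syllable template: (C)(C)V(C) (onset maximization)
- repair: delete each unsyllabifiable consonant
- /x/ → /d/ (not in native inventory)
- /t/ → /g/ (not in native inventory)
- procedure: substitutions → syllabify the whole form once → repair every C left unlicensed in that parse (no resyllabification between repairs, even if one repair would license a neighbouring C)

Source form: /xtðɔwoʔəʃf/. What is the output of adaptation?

Substitution: /x/ → /d/, /t/ → /g/, giving /dgðɔwoʔəʃf/.
Syllabifying with onset maximization leaves /d/, /f/ stranded (at most one coda consonant is licensed; onsets may contain at most 2 consonants).
Deleting the stranded consonants removes /d/, /f/.

gðɔwoʔəʃ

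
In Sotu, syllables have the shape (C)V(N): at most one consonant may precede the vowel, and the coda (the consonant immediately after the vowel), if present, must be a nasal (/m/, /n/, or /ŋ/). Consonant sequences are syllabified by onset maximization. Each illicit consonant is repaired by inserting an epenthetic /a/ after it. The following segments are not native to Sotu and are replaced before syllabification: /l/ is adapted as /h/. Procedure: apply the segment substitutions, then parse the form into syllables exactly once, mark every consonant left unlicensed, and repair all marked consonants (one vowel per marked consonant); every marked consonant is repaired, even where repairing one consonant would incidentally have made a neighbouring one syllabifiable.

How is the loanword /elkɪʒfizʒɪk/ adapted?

ehakɪʒafizaʒɪka

Substitution: /l/ → /h/, giving /ehkɪʒfizʒɪk/.
Under (C)V(N), the unsyllabifiable consonants are /h/, /ʒ/, /z/, /k/ (only a nasal (/m/, /n/, or /ŋ/) is licensed in coda position; onsets are limited to one consonant).
Each unlicensed consonant becomes the onset of a new syllable: /h/ → /ha/, /ʒ/ → /ʒa/, /z/ → /za/, /k/ → /ka/.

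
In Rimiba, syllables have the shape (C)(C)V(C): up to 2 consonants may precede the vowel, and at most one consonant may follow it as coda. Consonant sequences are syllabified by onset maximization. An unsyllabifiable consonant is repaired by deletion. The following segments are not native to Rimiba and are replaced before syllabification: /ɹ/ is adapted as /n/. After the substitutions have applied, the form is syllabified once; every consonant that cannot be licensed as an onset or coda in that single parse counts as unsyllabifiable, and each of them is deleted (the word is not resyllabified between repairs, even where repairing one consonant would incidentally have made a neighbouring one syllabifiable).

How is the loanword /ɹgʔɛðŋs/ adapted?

Substitution: /ɹ/ → /n/, giving /ngʔɛðŋs/.
Syllabifying with onset maximization leaves /n/, /ŋ/, /s/ stranded (at most one coda consonant is licensed; onsets may contain at most 2 consonants).
Deletion applies to /n/, /ŋ/, /s/.

gʔɛð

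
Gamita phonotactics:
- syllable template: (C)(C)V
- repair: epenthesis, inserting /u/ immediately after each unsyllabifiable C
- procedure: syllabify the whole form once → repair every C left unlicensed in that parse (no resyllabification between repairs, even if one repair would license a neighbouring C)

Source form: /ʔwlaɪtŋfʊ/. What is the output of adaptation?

ʔuwlaɪtuŋfʊ

The consonants /ʔ/, /t/ cannot be parsed into a legal (C)(C)V syllable (no codas are permitted; onsets may contain at most 2 consonants).
Epenthesis after each stranded consonant: /ʔ/ → /ʔu/, /t/ → /tu/.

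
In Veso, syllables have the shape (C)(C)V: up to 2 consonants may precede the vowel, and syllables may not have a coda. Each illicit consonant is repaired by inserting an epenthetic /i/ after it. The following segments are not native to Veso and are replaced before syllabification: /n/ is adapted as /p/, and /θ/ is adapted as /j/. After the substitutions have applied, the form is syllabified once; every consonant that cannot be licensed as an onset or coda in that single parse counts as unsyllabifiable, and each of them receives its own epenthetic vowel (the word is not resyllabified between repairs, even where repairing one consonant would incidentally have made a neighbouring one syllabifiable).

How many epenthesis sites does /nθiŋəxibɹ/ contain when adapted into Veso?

2

After substitution the input is /pjiŋəxibɹ/.
The unsyllabifiable consonants are /b/, /ɹ/; each receives one epenthetic vowel.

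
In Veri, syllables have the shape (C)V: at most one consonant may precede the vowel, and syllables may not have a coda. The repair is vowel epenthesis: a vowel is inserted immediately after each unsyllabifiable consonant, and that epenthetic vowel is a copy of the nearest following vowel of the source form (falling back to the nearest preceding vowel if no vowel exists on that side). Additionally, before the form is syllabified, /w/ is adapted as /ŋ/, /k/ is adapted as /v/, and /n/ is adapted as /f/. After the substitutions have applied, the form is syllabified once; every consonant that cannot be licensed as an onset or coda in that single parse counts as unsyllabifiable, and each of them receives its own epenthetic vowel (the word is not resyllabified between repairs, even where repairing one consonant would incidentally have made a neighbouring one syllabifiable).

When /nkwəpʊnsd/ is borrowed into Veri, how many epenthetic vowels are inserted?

5

After substitution the input is /fvŋəpʊfsd/.
The unsyllabifiable consonants are /f/, /v/, /f/, /s/, /d/; each receives one epenthetic vowel.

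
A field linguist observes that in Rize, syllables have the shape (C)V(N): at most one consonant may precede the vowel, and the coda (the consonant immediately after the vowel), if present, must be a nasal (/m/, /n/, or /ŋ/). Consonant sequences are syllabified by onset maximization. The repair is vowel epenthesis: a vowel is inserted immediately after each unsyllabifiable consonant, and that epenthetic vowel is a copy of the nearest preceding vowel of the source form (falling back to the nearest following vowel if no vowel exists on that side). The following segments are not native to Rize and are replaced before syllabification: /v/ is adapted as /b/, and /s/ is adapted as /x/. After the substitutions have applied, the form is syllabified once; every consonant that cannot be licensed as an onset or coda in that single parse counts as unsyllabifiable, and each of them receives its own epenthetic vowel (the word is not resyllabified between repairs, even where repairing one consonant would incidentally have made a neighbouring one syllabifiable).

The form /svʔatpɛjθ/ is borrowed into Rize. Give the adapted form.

Substitution: /s/ → /x/, /v/ → /b/, giving /xbʔatpɛjθ/.
Under (C)V(N), the unsyllabifiable consonants are /x/, /b/, /t/, /j/, /θ/ (only a nasal (/m/, /n/, or /ŋ/) is licensed in coda position; onsets are limited to one consonant).
Each unlicensed consonant becomes the onset of a new syllable: /x/ → /xa/, /b/ → /ba/, /t/ → /ta/, /j/ → /jɛ/, /θ/ → /θɛ/.

xabaʔatapɛjɛθɛ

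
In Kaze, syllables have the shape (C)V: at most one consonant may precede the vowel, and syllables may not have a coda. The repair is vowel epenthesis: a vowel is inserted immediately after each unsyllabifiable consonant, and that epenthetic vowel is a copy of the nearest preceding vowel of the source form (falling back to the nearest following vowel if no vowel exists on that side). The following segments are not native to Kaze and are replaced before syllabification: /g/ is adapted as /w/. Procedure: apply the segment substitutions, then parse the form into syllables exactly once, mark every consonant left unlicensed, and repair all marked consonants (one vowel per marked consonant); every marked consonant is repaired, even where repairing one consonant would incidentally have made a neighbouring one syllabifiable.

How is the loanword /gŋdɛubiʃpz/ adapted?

wɛŋɛdɛubiʃipizi

Substitution: /g/ → /w/, giving /wŋdɛubiʃpz/.
Syllabifying with onset maximization leaves /w/, /ŋ/, /ʃ/, /p/, /z/ stranded (no codas are permitted; onsets are limited to one consonant).
Each unlicensed consonant becomes the onset of a new syllable: /w/ → /wɛ/, /ŋ/ → /ŋɛ/, /ʃ/ → /ʃi/, /p/ → /pi/, /z/ → /zi/.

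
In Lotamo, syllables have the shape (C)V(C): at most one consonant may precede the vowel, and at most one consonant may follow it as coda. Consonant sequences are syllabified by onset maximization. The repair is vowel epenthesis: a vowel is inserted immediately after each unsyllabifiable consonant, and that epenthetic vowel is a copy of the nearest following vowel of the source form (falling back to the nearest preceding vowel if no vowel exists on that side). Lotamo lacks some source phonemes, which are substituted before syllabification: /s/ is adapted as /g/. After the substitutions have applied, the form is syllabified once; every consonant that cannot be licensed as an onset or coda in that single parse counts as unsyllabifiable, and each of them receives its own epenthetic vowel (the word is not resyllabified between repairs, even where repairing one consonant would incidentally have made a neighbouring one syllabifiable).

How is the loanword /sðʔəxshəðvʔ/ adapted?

gəðəʔəxgəhəðvəʔə

Substitution: /s/ → /g/, giving /gðʔəxghəðvʔ/.
Under (C)V(C), the unsyllabifiable consonants are /g/, /ð/, /g/, /v/, /ʔ/ (at most one coda consonant is licensed; onsets are limited to one consonant).
Epenthesis after each stranded consonant: /g/ → /gə/, /ð/ → /ðə/, /g/ → /gə/, /v/ → /və/, /ʔ/ → /ʔə/.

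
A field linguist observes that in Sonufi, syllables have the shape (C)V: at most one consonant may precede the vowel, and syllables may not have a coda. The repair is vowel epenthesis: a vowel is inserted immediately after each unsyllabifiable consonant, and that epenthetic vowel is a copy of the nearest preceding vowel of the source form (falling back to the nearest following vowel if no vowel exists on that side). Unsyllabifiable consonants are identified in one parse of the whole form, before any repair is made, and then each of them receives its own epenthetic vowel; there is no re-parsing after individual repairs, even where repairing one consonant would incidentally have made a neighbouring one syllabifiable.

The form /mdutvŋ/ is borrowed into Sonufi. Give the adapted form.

Syllabifying with onset maximization leaves /m/, /t/, /v/, /ŋ/ stranded (no codas are permitted; onsets are limited to one consonant).
Each unlicensed consonant becomes the onset of a new syllable: /m/ → /mu/, /t/ → /tu/, /v/ → /vu/, /ŋ/ → /ŋu/.

mudutuvuŋu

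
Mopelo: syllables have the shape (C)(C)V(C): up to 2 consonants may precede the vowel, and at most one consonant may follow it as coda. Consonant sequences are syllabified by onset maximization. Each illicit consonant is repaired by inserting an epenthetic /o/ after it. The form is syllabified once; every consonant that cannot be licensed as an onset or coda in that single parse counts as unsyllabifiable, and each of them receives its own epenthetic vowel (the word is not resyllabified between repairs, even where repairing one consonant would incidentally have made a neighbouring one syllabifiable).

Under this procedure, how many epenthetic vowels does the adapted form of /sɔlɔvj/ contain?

The unsyllabifiable consonants are /j/; each receives one epenthetic vowel.

1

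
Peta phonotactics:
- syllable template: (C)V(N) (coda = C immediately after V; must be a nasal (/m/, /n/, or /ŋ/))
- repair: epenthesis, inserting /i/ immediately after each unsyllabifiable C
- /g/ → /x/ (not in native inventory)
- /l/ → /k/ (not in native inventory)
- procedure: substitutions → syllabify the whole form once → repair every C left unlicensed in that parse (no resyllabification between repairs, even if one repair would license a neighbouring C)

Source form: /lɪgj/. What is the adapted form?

kɪxiji

Substitution: /l/ → /k/, /g/ → /x/, giving /kɪxj/.
The consonants /x/, /j/ cannot be parsed into a legal (C)V(N) syllable (only a nasal (/m/, /n/, or /ŋ/) is licensed in coda position; onsets are limited to one consonant).
Epenthesis after each stranded consonant: /x/ → /xi/, /j/ → /ji/.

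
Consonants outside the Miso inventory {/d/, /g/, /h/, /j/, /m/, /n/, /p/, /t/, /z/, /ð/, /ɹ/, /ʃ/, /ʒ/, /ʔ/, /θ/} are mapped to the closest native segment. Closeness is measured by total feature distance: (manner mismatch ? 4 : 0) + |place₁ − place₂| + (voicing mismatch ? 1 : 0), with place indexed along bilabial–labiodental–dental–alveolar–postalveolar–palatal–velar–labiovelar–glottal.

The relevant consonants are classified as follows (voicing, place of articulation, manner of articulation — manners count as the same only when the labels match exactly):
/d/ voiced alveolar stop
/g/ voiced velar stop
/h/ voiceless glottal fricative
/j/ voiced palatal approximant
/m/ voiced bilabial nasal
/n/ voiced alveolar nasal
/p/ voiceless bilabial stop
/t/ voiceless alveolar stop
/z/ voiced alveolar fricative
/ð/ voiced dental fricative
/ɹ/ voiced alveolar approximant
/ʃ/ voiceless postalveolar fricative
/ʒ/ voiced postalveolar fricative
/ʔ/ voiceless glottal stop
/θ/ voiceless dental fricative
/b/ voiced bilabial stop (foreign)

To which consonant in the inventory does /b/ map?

p

/p/ is closest: same manner (stop), place distance 0 (bilabial→bilabial), voicing differs (+1); total 1. Next closest is /d/ at distance 3.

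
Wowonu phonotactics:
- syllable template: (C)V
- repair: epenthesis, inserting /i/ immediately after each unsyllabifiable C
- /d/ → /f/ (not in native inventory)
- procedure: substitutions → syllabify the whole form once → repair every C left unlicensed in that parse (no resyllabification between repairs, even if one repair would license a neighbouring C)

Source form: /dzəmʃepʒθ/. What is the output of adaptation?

Substitution: /d/ → /f/, giving /fzəmʃepʒθ/.
Syllabifying with onset maximization leaves /f/, /m/, /p/, /ʒ/, /θ/ stranded (no codas are permitted; onsets are limited to one consonant).
Inserting the epenthetic vowel yields /f/ → /fi/, /m/ → /mi/, /p/ → /pi/, /ʒ/ → /ʒi/, /θ/ → /θi/.

fizəmiʃepiʒiθi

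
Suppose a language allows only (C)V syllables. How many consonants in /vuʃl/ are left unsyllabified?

Under (C)V, the unsyllabifiable consonants are /ʃ/, /l/ (no codas are permitted; onsets are limited to one consonant).

2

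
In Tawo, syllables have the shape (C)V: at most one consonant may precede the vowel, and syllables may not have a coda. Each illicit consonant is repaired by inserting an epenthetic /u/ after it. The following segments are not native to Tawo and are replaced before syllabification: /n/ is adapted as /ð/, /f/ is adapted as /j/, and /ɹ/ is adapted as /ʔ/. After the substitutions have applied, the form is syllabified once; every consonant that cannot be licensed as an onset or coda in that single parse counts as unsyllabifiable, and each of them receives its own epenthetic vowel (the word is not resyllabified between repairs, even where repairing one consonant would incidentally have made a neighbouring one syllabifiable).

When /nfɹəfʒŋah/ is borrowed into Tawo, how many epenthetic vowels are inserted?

5

After substitution the input is /ðjʔəjʒŋah/.
The unsyllabifiable consonants are /ð/, /j/, /j/, /ʒ/, /h/; each receives one epenthetic vowel.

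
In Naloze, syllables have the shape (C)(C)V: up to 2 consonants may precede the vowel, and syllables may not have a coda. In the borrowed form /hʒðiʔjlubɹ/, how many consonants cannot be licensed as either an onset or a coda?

4

The consonants /h/, /ʔ/, /b/, /ɹ/ cannot be parsed into a legal (C)(C)V syllable (no codas are permitted; onsets may contain at most 2 consonants).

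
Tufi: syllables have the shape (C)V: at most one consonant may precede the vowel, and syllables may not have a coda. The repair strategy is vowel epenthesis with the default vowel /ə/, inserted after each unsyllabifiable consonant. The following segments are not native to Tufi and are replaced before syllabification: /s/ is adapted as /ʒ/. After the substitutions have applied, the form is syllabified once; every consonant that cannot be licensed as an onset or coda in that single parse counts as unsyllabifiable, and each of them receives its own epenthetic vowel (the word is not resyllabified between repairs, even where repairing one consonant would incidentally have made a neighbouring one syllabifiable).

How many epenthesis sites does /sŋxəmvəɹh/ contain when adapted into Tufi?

After substitution the input is /ʒŋxəmvəɹh/.
The unsyllabifiable consonants are /ʒ/, /ŋ/, /m/, /ɹ/, /h/; each receives one epenthetic vowel.

5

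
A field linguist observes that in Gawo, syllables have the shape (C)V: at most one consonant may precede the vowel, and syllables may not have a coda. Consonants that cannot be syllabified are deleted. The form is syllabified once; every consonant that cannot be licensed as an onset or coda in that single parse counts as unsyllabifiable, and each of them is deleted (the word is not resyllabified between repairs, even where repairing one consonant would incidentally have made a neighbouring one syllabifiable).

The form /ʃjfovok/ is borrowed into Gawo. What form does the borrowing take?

Syllabifying with onset maximization leaves /ʃ/, /j/, /k/ stranded (no codas are permitted; onsets are limited to one consonant).
Deleting the stranded consonants removes /ʃ/, /j/, /k/.

fovo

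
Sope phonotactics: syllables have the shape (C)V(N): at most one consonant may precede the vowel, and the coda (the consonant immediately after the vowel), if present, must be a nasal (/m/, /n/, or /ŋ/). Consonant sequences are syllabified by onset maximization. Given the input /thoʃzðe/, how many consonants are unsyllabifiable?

Under (C)V(N), the unsyllabifiable consonants are /t/, /ʃ/, /z/ (only a nasal (/m/, /n/, or /ŋ/) is licensed in coda position; onsets are limited to one consonant).

3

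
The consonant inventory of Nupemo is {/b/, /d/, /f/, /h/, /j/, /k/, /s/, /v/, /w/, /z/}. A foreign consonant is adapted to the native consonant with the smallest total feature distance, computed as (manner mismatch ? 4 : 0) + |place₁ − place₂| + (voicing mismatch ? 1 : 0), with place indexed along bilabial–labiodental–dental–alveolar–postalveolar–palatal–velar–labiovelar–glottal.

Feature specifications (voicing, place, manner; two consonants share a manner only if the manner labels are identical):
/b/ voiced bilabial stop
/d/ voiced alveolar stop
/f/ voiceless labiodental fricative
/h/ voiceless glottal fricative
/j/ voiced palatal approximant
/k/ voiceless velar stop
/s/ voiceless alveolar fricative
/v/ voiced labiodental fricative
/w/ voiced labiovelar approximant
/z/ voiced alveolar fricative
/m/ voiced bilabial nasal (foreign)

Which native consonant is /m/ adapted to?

b

/b/ is closest: manner differs (nasal→stop, +4), place distance 0 (bilabial→bilabial), same voicing; total 4. Next closest is /v/ at distance 5.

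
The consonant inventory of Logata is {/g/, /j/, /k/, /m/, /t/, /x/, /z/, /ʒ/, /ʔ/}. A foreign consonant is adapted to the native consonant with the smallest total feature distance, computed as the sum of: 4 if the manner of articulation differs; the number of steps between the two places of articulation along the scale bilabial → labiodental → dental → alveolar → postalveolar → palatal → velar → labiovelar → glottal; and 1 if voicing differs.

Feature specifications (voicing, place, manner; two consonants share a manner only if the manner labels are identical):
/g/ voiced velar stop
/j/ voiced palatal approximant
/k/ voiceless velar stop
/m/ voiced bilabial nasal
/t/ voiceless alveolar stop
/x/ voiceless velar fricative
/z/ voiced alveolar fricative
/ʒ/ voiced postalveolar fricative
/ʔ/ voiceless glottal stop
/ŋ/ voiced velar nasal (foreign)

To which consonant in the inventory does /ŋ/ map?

g

/g/ is closest: manner differs (nasal→stop, +4), place distance 0 (velar→velar), same voicing; total 4. Next closest is /j/ at distance 5.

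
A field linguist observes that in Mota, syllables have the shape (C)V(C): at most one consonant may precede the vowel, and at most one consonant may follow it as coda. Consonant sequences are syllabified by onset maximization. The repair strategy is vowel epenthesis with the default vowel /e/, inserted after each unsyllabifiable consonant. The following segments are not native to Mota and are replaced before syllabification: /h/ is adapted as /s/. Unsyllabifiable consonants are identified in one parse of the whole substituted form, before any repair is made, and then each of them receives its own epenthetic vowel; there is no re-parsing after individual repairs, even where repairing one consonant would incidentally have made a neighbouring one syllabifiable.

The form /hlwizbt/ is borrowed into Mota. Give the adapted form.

Substitution: /h/ → /s/, giving /slwizbt/.
The consonants /s/, /l/, /b/, /t/ cannot be parsed into a legal (C)V(C) syllable (at most one coda consonant is licensed; onsets are limited to one consonant).
Each unlicensed consonant becomes the onset of a new syllable: /s/ → /se/, /l/ → /le/, /b/ → /be/, /t/ → /te/.

selewizbete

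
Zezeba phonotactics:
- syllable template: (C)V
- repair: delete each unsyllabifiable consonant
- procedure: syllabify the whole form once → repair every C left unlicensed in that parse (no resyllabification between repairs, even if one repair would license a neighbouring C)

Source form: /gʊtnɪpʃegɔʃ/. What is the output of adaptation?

gʊnɪʃegɔ

The consonants /t/, /p/, /ʃ/ cannot be parsed into a legal (C)V syllable (no codas are permitted; onsets are limited to one consonant).
Deleting the stranded consonants removes /t/, /p/, /ʃ/.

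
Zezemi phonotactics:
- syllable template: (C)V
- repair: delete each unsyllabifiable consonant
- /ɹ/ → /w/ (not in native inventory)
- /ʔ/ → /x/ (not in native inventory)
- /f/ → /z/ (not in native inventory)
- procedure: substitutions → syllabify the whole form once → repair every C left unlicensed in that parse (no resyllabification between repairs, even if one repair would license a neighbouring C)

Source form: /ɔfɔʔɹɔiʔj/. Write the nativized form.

ɔzɔwɔi

Substitution: /f/ → /z/, /ʔ/ → /x/, /ɹ/ → /w/, giving /ɔzɔxwɔixj/.
The consonants /x/, /x/, /j/ cannot be parsed into a legal (C)V syllable (no codas are permitted; onsets are limited to one consonant).
Each unlicensed consonant is deleted: /x/, /x/, /j/.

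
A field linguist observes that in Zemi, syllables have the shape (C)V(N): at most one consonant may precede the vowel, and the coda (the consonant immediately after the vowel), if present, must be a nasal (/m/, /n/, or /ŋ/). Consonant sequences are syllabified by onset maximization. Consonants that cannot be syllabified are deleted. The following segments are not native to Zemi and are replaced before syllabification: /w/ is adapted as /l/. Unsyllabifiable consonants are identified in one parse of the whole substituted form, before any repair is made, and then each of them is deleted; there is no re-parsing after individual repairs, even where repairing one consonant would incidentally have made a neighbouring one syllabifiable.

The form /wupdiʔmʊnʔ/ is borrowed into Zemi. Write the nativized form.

Substitution: /w/ → /l/, giving /lupdiʔmʊnʔ/.
The consonants /p/, /ʔ/, /ʔ/ cannot be parsed into a legal (C)V(N) syllable (only a nasal (/m/, /n/, or /ŋ/) is licensed in coda position; onsets are limited to one consonant).
Deleting the stranded consonants removes /p/, /ʔ/, /ʔ/.

ludimʊn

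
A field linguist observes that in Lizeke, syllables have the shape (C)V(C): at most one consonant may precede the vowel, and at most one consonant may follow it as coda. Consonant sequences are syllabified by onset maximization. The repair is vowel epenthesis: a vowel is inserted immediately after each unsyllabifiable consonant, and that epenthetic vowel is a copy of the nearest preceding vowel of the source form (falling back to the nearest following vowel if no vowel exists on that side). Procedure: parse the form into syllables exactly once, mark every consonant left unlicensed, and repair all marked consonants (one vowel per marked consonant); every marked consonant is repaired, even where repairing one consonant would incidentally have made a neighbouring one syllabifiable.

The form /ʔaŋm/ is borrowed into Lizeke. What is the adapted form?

The consonants /m/ cannot be parsed into a legal (C)V(C) syllable (at most one coda consonant is licensed; onsets are limited to one consonant).
Epenthesis after each stranded consonant: /m/ → /ma/.

ʔaŋma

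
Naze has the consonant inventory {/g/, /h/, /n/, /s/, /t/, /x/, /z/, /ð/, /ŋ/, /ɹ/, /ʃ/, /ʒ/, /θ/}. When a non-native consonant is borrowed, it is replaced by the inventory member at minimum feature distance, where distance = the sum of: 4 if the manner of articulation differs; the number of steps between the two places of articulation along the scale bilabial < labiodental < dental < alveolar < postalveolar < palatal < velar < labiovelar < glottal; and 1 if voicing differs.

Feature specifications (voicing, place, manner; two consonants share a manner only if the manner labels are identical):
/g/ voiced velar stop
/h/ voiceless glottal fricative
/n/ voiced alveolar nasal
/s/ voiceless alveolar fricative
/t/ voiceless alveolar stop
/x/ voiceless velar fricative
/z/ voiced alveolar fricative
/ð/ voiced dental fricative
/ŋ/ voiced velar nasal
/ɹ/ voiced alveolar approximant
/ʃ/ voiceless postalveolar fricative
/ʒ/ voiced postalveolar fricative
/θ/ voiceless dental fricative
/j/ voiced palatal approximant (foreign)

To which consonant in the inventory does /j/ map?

ɹ

/ɹ/ is closest: same manner (approximant), place distance 2 (palatal→alveolar), same voicing; total 2. Next closest is /g/ at distance 5.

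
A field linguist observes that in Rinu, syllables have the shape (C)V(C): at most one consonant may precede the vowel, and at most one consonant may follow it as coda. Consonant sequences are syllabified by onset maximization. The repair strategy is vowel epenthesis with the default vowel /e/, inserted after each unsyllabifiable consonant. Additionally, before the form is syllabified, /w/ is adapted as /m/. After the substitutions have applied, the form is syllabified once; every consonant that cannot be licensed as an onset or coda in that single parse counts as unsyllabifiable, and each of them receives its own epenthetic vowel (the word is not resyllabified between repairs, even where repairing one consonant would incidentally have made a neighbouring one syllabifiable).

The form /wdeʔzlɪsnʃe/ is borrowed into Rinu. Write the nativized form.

medeʔzelɪsneʃe

Substitution: /w/ → /m/, giving /mdeʔzlɪsnʃe/.
Under (C)V(C), the unsyllabifiable consonants are /m/, /z/, /n/ (at most one coda consonant is licensed; onsets are limited to one consonant).
Epenthesis after each stranded consonant: /m/ → /me/, /z/ → /ze/, /n/ → /ne/.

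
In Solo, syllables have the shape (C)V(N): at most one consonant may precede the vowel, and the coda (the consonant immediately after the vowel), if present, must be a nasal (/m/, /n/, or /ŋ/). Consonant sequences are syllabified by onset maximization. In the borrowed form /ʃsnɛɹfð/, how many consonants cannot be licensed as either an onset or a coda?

5

Syllabifying with onset maximization leaves /ʃ/, /s/, /ɹ/, /f/, /ð/ stranded (only a nasal (/m/, /n/, or /ŋ/) is licensed in coda position; onsets are limited to one consonant).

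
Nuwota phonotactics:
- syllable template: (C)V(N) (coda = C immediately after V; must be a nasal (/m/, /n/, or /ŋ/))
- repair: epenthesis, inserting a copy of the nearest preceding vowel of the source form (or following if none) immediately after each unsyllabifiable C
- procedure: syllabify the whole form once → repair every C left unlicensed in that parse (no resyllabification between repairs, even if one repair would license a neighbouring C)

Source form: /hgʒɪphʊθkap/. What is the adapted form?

Syllabifying with onset maximization leaves /h/, /g/, /p/, /θ/, /p/ stranded (only a nasal (/m/, /n/, or /ŋ/) is licensed in coda position; onsets are limited to one consonant).
Inserting the epenthetic vowel yields /h/ → /hɪ/, /g/ → /gɪ/, /p/ → /pɪ/, /θ/ → /θʊ/, /p/ → /pa/.

hɪgɪʒɪpɪhʊθʊkapa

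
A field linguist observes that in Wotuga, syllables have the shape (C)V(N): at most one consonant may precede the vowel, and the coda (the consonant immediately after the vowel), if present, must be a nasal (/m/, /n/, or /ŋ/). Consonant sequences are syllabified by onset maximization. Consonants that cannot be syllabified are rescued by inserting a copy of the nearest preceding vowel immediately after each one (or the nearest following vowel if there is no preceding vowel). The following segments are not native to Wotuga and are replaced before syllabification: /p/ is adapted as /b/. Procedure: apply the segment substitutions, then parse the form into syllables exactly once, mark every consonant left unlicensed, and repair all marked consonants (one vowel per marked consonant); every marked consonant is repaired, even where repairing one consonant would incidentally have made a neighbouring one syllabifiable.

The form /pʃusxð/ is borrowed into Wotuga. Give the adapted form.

buʃusuxuðu

Substitution: /p/ → /b/, giving /bʃusxð/.
Syllabifying with onset maximization leaves /b/, /s/, /x/, /ð/ stranded (only a nasal (/m/, /n/, or /ŋ/) is licensed in coda position; onsets are limited to one consonant).
Epenthesis after each stranded consonant: /b/ → /bu/, /s/ → /su/, /x/ → /xu/, /ð/ → /ðu/.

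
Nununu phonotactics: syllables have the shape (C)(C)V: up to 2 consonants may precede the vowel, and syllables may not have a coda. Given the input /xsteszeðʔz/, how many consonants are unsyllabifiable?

Syllabifying with onset maximization leaves /x/, /ð/, /ʔ/, /z/ stranded (no codas are permitted; onsets may contain at most 2 consonants).

4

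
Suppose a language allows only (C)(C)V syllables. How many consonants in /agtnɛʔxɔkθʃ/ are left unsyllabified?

4

Syllabifying with onset maximization leaves /g/, /k/, /θ/, /ʃ/ stranded (no codas are permitted; onsets may contain at most 2 consonants).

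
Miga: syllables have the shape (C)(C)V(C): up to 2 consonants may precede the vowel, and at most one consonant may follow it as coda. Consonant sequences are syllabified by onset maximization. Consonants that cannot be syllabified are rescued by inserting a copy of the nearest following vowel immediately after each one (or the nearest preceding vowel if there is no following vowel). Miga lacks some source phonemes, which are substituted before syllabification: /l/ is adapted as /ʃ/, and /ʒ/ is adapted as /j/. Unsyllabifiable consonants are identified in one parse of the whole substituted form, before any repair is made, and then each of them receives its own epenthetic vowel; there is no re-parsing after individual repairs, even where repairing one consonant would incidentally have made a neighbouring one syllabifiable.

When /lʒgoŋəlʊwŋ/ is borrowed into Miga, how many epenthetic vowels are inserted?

After substitution the input is /ʃjgoŋəʃʊwŋ/.
The unsyllabifiable consonants are /ʃ/, /ŋ/; each receives one epenthetic vowel.

2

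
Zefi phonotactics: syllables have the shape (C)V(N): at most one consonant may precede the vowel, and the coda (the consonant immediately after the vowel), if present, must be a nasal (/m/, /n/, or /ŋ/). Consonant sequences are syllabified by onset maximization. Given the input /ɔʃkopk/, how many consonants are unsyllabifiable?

The consonants /ʃ/, /p/, /k/ cannot be parsed into a legal (C)V(N) syllable (only a nasal (/m/, /n/, or /ŋ/) is licensed in coda position; onsets are limited to one consonant).

3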